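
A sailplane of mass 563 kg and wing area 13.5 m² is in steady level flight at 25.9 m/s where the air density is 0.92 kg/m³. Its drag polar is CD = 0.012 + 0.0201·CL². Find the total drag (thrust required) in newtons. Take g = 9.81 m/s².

In steady level flight, lift balances weight: W = mg = 563 × 9.81 = 5523 N.
q = ½ρv² = ½ × 0.92 × 25.9² = 308.6 Pa.
CL = W/(q·S) = 5523 / (308.6 × 13.5) = 1.326.
CD = 0.012 + 0.0201 × 1.326² = 0.04733.
D = q·S·CD = 308.6 × 13.5 × 0.04733 = 197.2 N

D = 197 N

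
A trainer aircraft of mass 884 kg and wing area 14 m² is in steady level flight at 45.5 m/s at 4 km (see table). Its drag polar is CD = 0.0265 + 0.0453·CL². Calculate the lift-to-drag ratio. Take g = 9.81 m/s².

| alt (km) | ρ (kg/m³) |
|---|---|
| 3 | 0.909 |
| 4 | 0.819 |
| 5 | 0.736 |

At 4 km, from the table: ρ = 0.819 kg/m³.
Level flight ⇒ L = W = m·g = 884 × 9.81 = 8672 N.
q = ½ρv² = ½ × 0.819 × 45.5² = 847.8 Pa.
CL = W/(q·S) = 8672 / (847.8 × 14) = 0.7307.
CD = 0.0265 + 0.0453 × 0.7307² = 0.05068.
L/D = CL/CD = 0.7307 / 0.05068 = 14.4

L/D = 14.4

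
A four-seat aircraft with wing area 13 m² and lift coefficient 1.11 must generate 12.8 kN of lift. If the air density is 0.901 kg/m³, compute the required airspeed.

L = ½ρv²S·CL ⇒ v = √(2L/(ρ·S·CL))
v = √(2 × 12800 / (0.901 × 13 × 1.11)) = √1969 = 44.4 m/s

v = 44.4 m/s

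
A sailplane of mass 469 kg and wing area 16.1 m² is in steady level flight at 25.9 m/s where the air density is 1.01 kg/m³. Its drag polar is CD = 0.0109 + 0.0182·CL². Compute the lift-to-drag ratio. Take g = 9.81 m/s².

Level flight ⇒ L = W = m·g = 469 × 9.81 = 4600.9 N.
q = ½ρv² = ½ × 1.01 × 25.9² = 338.8 Pa.
CL = W/(q·S) = 4600.9 / (338.8 × 16.1) = 0.8436.
CD = 0.0109 + 0.0182 × 0.8436² = 0.02385.
L/D = CL/CD = 0.8436 / 0.02385 = 35.4

L/D = 35.4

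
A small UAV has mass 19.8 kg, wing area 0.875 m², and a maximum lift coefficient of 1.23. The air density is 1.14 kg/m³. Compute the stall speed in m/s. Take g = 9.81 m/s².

Stall occurs when L = W at CL,max. W = mg = 19.8 × 9.81 = 194.2 N.
From L = ½ρV²S·CL,max = W: V_stall = √(2W/(ρSCL,max)) = √(2·194.2/(1.14·0.875·1.23))
V_stall = √316.6 = 17.8 m/s

V_stall = 17.8 m/s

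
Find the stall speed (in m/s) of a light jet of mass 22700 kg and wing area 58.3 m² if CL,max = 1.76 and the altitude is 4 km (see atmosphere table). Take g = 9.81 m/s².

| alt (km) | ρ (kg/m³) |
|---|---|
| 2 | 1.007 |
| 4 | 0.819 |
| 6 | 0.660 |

At 4 km, from the table: ρ = 0.819 kg/m³.
Stall occurs when L = W at CL,max. W = mg = 22700 × 9.81 = 2.227×10^5 N.
V_stall = √(2W/(ρ·S·CL,max)) = √(2 × 2.227×10^5 / (0.819 × 58.3 × 1.76))
V_stall = √5300 = 72.8 m/s

V_stall = 72.8 m/s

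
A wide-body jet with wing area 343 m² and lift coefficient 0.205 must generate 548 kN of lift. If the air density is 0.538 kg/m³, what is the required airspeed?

L = ½ρv²S·CL ⇒ v = √(2L/(ρ·S·CL))
v = √(2 × 5.48×10^5 / (0.538 × 343 × 0.205)) = √28970 = 170 m/s

v = 170 m/s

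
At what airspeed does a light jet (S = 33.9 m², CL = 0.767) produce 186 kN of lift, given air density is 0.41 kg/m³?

L = ½ρv²S·CL ⇒ v = √(2L/(ρ·S·CL))
v = √(2 × 1.86×10^5 / (0.41 × 33.9 × 0.767)) = √34900 = 187 m/s

v = 187 m/s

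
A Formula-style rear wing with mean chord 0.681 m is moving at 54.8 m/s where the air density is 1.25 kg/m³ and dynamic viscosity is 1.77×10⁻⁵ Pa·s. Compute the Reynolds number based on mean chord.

Re = 2.64×10^6

Re = ρ·v·c/μ = 1.25 × 54.8 × 0.681 / (1.77×10⁻⁵) = 2.64×10^6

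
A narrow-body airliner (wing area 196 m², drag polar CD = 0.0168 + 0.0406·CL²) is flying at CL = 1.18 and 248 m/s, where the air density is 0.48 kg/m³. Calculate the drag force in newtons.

D = 2.12×10^5 N

CD = 0.0168 + 0.0406 × 1.18² = 0.07333
D = ½ρv²S·CD = ½ × 0.48 × 248² × 196 × 0.07333 = 2.12×10^5 N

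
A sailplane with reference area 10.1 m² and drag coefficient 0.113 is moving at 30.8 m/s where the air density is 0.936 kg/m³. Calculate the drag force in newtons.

Dynamic pressure q = ½ρv² = ½ × 0.936 × 30.8² = 444 Pa.
D = q·S·CD = 444 × 10.1 × 0.113 = 507 N

D = 507 N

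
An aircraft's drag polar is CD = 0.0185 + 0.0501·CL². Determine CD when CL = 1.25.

CD = 0.0185 + 0.0501 × 1.25² = 0.0185 + 0.07828 = 0.0968

CD = 0.0968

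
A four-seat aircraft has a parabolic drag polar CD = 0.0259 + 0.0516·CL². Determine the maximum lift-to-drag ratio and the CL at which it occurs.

(L/D)max = 13.7, at CL = 0.708

For CD = CD0 + K·CL², (L/D)max occurs at CL* = √(CD0/K) and equals 1/(2√(K·CD0)).
(L/D)max = 1/(2√(0.0516 × 0.0259)) = 1/(2 × 0.03656) = 13.7
CL* = √(0.0259/0.0516) = 0.708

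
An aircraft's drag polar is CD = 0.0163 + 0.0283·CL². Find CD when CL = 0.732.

CD = 0.0163 + 0.0283 × 0.732² = 0.0163 + 0.01516 = 0.0315

CD = 0.0315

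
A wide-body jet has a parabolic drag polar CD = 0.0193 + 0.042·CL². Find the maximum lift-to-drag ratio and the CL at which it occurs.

For CD = CD0 + K·CL², (L/D)max occurs at CL* = √(CD0/K) and equals 1/(2√(K·CD0)).
(L/D)max = 1/(2√(0.042 × 0.0193)) = 1/(2 × 0.02847) = 17.6
CL* = √(0.0193/0.042) = 0.678

(L/D)max = 17.6, at CL = 0.678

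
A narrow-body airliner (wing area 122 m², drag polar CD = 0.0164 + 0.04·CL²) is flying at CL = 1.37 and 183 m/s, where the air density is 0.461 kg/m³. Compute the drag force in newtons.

CD = 0.0164 + 0.04 × 1.37² = 0.09148
D = ½ρv²S·CD = ½ × 0.461 × 183² × 122 × 0.09148 = 86100 N

D = 86100 N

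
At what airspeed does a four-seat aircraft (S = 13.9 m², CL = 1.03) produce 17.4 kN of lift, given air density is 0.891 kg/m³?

L = ½ρv²S·CL ⇒ v = √(2L/(ρ·S·CL))
v = √(2 × 17400 / (0.891 × 13.9 × 1.03)) = √2728 = 52.2 m/s

v = 52.2 m/s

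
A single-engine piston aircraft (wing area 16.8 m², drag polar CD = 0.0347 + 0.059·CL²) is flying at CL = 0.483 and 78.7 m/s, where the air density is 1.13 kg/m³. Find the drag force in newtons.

CD = 0.0347 + 0.059 × 0.483² = 0.04846
D = ½ρv²S·CD = ½ × 1.13 × 78.7² × 16.8 × 0.04846 = 2850 N

D = 2850 N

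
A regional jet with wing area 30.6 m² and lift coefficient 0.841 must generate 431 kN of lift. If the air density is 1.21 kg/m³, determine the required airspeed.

L = ½ρv²S·CL ⇒ v = √(2L/(ρ·S·CL))
v = √(2 × 4.31×10^5 / (1.21 × 30.6 × 0.841)) = √27680 = 166 m/s

v = 166 m/s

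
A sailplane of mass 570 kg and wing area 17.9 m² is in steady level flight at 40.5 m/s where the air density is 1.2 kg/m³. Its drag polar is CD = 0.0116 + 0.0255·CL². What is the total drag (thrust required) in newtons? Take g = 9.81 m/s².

In steady level flight, lift balances weight: W = mg = 570 × 9.81 = 5591.7 N.
Dynamic pressure q = 0.5 × 1.2 × 40.5² = 984.1 Pa.
Required CL = L/(qS) = 5591.7/(984.1·17.9) = 0.3174.
CD = 0.0116 + 0.0255 × 0.3174² = 0.01417.
D = q·S·CD = 984.1 × 17.9 × 0.01417 = 249.6 N

D = 250 N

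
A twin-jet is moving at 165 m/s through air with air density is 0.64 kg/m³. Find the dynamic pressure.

q = ½ρv² = ½ × 0.64 × 165² = 8710 Pa

q = 8710 Pa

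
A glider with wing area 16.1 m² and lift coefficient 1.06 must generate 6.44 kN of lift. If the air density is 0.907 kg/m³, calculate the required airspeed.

v = 28.8 m/s

L = ½ρv²S·CL ⇒ v = √(2L/(ρ·S·CL))
v = √(2 × 6440 / (0.907 × 16.1 × 1.06)) = √832.1 = 28.8 m/s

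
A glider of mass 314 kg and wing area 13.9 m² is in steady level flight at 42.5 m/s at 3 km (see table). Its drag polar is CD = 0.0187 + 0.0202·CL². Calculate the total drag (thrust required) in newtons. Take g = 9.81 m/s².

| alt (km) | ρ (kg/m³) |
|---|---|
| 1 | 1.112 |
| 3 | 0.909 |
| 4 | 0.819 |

At 3 km, from the table: ρ = 0.909 kg/m³.
Level flight ⇒ L = W = m·g = 314 × 9.81 = 3080.3 N.
Dynamic pressure q = 0.5 × 0.909 × 42.5² = 820.9 Pa.
Required CL = L/(qS) = 3080.3/(820.9·13.9) = 0.2699.
CD = 0.0187 + 0.0202 × 0.2699² = 0.02017.
D = q·S·CD = 820.9 × 13.9 × 0.02017 = 230.2 N

D = 230 N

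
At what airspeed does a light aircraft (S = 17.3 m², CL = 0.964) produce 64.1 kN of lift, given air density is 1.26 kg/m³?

L = ½ρv²S·CL ⇒ v = √(2L/(ρ·S·CL))
v = √(2 × 64100 / (1.26 × 17.3 × 0.964)) = √6101 = 78.1 m/s

v = 78.1 m/s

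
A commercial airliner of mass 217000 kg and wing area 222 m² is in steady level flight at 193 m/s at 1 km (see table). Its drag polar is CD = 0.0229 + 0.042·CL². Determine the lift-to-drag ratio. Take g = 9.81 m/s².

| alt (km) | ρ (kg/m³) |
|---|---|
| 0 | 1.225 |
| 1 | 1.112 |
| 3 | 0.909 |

L/D = 14.5

At 1 km, from the table: ρ = 1.112 kg/m³.
Level flight ⇒ L = W = m·g = 217000 × 9.81 = 2.1288×10^6 N.
Dynamic pressure q = 0.5 × 1.112 × 193² = 20710 Pa.
Required CL = L/(qS) = 2.1288×10^6/(20710·222) = 0.463.
CD = 0.0229 + 0.042 × 0.463² = 0.0319.
L/D = CL/CD = 0.463 / 0.0319 = 14.5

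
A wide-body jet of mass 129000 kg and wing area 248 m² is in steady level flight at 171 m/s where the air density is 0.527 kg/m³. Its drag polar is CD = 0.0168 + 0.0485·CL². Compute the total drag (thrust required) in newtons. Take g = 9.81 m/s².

Weight W = mg = 129000 × 9.81 = 1.2655×10^6 N; in level flight L = W.
Dynamic pressure q = 0.5 × 0.527 × 171² = 7705 Pa.
CL = W/(q·S) = 1.2655×10^6 / (7705 × 248) = 0.6623.
CD = 0.0168 + 0.0485 × 0.6623² = 0.03807.
D = q·S·CD = 7705 × 248 × 0.03807 = 72750 N

D = 72700 N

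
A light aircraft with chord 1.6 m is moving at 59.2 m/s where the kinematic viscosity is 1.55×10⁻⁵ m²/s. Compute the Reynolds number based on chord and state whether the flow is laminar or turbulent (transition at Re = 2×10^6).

Re = 6.11×10^6 (turbulent)

Re = v·c/ν = 59.2 × 1.6 / (1.55×10⁻⁵) = 6.11×10^6
Since 6.11×10^6 > 2×10^6, the flow is turbulent.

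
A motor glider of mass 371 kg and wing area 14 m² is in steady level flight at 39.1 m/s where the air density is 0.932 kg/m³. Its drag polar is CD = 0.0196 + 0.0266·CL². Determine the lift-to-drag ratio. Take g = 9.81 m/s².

L/D = 15.8

In steady level flight, lift balances weight: W = mg = 371 × 9.81 = 3639.5 N.
q = ½ρv² = ½ × 0.932 × 39.1² = 712.4 Pa.
Required CL = L/(qS) = 3639.5/(712.4·14) = 0.3649.
CD = 0.0196 + 0.0266 × 0.3649² = 0.02314.
L/D = CL/CD = 0.3649 / 0.02314 = 15.8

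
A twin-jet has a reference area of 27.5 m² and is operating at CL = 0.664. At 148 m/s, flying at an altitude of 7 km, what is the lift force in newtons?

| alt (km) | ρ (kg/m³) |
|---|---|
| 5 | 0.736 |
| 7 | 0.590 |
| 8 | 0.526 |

L = 1.18×10^5 N

At 7 km, from the table: ρ = 0.590 kg/m³.
Dynamic pressure q = ½ρv² = ½ × 0.59 × 148² = 6462 Pa.
L = q·S·CL = 6462 × 27.5 × 0.664 = 1.18×10^5 N ≈ 118 kN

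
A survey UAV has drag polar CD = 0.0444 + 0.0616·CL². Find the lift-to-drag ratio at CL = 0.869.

L/D = 9.56

CD = 0.0444 + 0.0616 × 0.869² = 0.09092
L/D = CL/CD = 0.869 / 0.09092 = 9.56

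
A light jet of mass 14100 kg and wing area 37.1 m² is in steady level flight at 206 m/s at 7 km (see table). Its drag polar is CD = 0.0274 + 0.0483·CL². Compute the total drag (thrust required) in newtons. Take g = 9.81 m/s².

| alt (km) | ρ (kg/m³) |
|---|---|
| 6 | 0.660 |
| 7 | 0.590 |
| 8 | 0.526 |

D = 14700 N

At 7 km, from the table: ρ = 0.590 kg/m³.
In steady level flight, lift balances weight: W = mg = 14100 × 9.81 = 1.3832×10^5 N.
Dynamic pressure q = 0.5 × 0.59 × 206² = 12520 Pa.
Required CL = L/(qS) = 1.3832×10^5/(12520·37.1) = 0.2978.
CD = 0.0274 + 0.0483 × 0.2978² = 0.03168.
D = q·S·CD = 12520 × 37.1 × 0.03168 = 14720 N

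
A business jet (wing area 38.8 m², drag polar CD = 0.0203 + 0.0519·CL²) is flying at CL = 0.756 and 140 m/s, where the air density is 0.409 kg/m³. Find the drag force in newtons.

D = 7770 N

CD = 0.0203 + 0.0519 × 0.756² = 0.04996
D = ½ρv²S·CD = ½ × 0.409 × 140² × 38.8 × 0.04996 = 7770 N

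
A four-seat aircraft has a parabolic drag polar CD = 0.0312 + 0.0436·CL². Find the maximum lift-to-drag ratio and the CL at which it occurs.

For CD = CD0 + K·CL², (L/D)max occurs at CL* = √(CD0/K) and equals 1/(2√(K·CD0)).
(L/D)max = 1/(2√(0.0436 × 0.0312)) = 1/(2 × 0.03688) = 13.6
CL* = √(0.0312/0.0436) = 0.846

(L/D)max = 13.6, at CL = 0.846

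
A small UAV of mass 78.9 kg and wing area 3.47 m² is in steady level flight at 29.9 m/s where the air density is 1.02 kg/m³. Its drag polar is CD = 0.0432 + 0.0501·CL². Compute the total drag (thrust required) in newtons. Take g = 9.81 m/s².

D = 87.3 N

Level flight ⇒ L = W = m·g = 78.9 × 9.81 = 774.01 N.
q = ½ρv² = ½ × 1.02 × 29.9² = 455.9 Pa.
CL = W/(q·S) = 774.01 / (455.9 × 3.47) = 0.4892.
CD = 0.0432 + 0.0501 × 0.4892² = 0.05519.
D = q·S·CD = 455.9 × 3.47 × 0.05519 = 87.32 N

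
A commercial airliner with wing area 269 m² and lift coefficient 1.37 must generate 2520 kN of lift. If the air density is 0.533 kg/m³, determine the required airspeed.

v = 160 m/s

L = ½ρv²S·CL ⇒ v = √(2L/(ρ·S·CL))
v = √(2 × 2.52×10^6 / (0.533 × 269 × 1.37)) = √25660 = 160 m/s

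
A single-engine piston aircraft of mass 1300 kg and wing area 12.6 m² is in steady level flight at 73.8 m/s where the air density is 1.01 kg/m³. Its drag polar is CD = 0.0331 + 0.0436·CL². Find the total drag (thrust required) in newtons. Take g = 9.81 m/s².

D = 1350 N

Level flight ⇒ L = W = m·g = 1300 × 9.81 = 12753 N.
q = ½ρv² = ½ × 1.01 × 73.8² = 2750 Pa.
CL = W/(q·S) = 12753 / (2750 × 12.6) = 0.368.
CD = 0.0331 + 0.0436 × 0.368² = 0.039.
D = q·S·CD = 2750 × 12.6 × 0.039 = 1352 N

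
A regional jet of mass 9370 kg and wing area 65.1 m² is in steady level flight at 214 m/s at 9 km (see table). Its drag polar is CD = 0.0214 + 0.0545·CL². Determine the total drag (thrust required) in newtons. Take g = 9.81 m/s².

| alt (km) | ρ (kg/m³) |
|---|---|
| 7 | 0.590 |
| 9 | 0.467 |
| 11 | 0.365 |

D = 15600 N

At 9 km, from the table: ρ = 0.467 kg/m³.
In steady level flight, lift balances weight: W = mg = 9370 × 9.81 = 91920 N.
Dynamic pressure q = 0.5 × 0.467 × 214² = 10690 Pa.
CL = 2W/(ρv²S) = 2×91920/(0.467×214²×65.1) = 0.132.
CD = 0.0214 + 0.0545 × 0.132² = 0.02235.
D = q·S·CD = 10690 × 65.1 × 0.02235 = 15560 N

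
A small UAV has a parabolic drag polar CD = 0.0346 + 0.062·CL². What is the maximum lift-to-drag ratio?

For CD = CD0 + K·CL², (L/D)max occurs at CL* = √(CD0/K) and equals 1/(2√(K·CD0)).
(L/D)max = 1/(2√(0.062 × 0.0346)) = 1/(2 × 0.04632) = 10.8

(L/D)max = 10.8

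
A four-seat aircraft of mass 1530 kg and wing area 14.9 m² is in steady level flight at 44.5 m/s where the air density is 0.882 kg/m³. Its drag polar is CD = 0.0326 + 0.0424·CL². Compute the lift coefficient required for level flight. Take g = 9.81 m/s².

Weight W = mg = 1530 × 9.81 = 15009 N; in level flight L = W.
q = ½ρv² = ½ × 0.882 × 44.5² = 873.3 Pa.
Required CL = L/(qS) = 15009/(873.3·14.9) = 1.153.

CL = 1.15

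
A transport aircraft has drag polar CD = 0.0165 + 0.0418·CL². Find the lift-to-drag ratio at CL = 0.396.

L/D = 17.2

CD = 0.0165 + 0.0418 × 0.396² = 0.02305
L/D = CL/CD = 0.396 / 0.02305 = 17.2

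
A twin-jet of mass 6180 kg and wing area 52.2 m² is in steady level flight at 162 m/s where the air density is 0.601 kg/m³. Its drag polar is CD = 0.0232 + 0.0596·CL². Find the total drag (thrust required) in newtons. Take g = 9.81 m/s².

In steady level flight, lift balances weight: W = mg = 6180 × 9.81 = 60626 N.
Dynamic pressure q = 0.5 × 0.601 × 162² = 7886 Pa.
CL = 2W/(ρv²S) = 2×60626/(0.601×162²×52.2) = 0.1473.
CD = 0.0232 + 0.0596 × 0.1473² = 0.02449.
D = q·S·CD = 7886 × 52.2 × 0.02449 = 10080 N

D = 10100 N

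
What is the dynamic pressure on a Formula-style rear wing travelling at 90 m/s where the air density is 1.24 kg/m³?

q = ½ρv² = ½ × 1.24 × 90² = 5020 Pa

q = 5020 Pa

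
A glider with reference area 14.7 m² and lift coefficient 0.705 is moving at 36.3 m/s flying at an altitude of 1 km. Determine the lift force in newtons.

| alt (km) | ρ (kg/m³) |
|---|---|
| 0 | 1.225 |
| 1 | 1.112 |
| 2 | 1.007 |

L = 7590 N

At 1 km, from the table: ρ = 1.112 kg/m³.
Dynamic pressure q = ½ρv² = ½ × 1.112 × 36.3² = 732.6 Pa.
L = q·S·CL = 732.6 × 14.7 × 0.705 = 7590 N ≈ 7.59 kN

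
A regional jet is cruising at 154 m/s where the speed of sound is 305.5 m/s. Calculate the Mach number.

M = 0.504

M = v/a = 154 / 305.5 = 0.504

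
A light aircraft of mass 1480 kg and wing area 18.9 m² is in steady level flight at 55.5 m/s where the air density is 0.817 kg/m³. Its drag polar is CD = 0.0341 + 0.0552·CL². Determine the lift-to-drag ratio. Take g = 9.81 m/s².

Level flight ⇒ L = W = m·g = 1480 × 9.81 = 14519 N.
q = ½ρv² = ½ × 0.817 × 55.5² = 1258 Pa.
Required CL = L/(qS) = 14519/(1258·18.9) = 0.6105.
CD = 0.0341 + 0.0552 × 0.6105² = 0.05467.
L/D = CL/CD = 0.6105 / 0.05467 = 11.2

L/D = 11.2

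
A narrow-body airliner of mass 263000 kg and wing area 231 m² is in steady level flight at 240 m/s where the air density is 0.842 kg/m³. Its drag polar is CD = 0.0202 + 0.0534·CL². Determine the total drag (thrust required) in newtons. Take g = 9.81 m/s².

Weight W = mg = 263000 × 9.81 = 2.58×10^6 N; in level flight L = W.
q = ½ρv² = ½ × 0.842 × 240² = 24250 Pa.
CL = W/(q·S) = 2.58×10^6 / (24250 × 231) = 0.4606.
CD = 0.0202 + 0.0534 × 0.4606² = 0.03153.
D = q·S·CD = 24250 × 231 × 0.03153 = 1.766×10^5 N

D = 1.77×10^5 N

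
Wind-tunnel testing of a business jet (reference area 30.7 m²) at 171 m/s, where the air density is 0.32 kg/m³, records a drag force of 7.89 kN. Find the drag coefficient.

CD = 0.0549

From D = ½ρv²S·CD, rearranging gives CD = 2D/(ρv²S).
CD = 2 × 7890 / (0.32 × 171² × 30.7) = 0.0549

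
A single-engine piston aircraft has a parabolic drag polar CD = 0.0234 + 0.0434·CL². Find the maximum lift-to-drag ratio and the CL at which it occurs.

For CD = CD0 + K·CL², (L/D)max occurs at CL* = √(CD0/K) and equals 1/(2√(K·CD0)).
(L/D)max = 1/(2√(0.0434 × 0.0234)) = 1/(2 × 0.03187) = 15.7
CL* = √(0.0234/0.0434) = 0.734

(L/D)max = 15.7, at CL = 0.734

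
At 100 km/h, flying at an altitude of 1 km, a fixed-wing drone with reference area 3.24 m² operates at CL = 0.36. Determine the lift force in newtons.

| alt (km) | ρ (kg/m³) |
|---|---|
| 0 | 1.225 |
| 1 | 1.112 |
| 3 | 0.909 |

L = 500 N

At 1 km, from the table: ρ = 1.112 kg/m³.
Convert speed: v = 100 km/h ÷ 3.6 = 27.78 m/s.
L = ½ρv²S·CL = ½ × 1.112 × 27.78² × 3.24 × 0.36 = 500 N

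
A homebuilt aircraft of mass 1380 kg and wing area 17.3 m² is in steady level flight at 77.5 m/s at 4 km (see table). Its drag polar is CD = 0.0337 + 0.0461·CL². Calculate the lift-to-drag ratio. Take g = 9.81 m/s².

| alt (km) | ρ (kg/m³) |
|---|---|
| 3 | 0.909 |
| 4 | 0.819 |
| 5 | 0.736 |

At 4 km, from the table: ρ = 0.819 kg/m³.
Weight W = mg = 1380 × 9.81 = 13538 N; in level flight L = W.
Dynamic pressure q = 0.5 × 0.819 × 77.5² = 2460 Pa.
CL = W/(q·S) = 13538 / (2460 × 17.3) = 0.3182.
CD = 0.0337 + 0.0461 × 0.3182² = 0.03837.
L/D = CL/CD = 0.3182 / 0.03837 = 8.29

L/D = 8.29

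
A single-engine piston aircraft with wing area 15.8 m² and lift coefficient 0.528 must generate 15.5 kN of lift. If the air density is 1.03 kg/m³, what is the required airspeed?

v = 60.1 m/s

L = ½ρv²S·CL ⇒ v = √(2L/(ρ·S·CL))
v = √(2 × 15500 / (1.03 × 15.8 × 0.528)) = √3608 = 60.1 m/s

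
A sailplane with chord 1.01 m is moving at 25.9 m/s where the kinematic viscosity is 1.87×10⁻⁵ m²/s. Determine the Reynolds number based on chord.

Re = 1.4×10^6

Re = v·c/ν = 25.9 × 1.01 / (1.87×10⁻⁵) = 1.4×10^6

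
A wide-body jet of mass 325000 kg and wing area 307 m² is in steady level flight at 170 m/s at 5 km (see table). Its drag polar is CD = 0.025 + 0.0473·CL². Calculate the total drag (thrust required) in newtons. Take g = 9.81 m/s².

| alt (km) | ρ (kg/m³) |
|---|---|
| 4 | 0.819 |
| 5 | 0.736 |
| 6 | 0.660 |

At 5 km, from the table: ρ = 0.736 kg/m³.
In steady level flight, lift balances weight: W = mg = 325000 × 9.81 = 3.1882×10^6 N.
Dynamic pressure q = 0.5 × 0.736 × 170² = 10640 Pa.
CL = W/(q·S) = 3.1882×10^6 / (10640 × 307) = 0.9765.
CD = 0.025 + 0.0473 × 0.9765² = 0.0701.
D = q·S·CD = 10640 × 307 × 0.0701 = 2.289×10^5 N

D = 2.29×10^5 N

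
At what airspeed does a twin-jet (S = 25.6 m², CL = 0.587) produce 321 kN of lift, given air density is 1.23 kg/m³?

v = 186 m/s

L = ½ρv²S·CL ⇒ v = √(2L/(ρ·S·CL))
v = √(2 × 3.21×10^5 / (1.23 × 25.6 × 0.587)) = √34730 = 186 m/s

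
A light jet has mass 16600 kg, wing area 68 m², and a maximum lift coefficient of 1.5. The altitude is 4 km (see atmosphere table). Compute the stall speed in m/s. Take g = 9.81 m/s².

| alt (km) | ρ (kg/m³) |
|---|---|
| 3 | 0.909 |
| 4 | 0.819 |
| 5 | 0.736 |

V_stall = 62.4 m/s

At 4 km, from the table: ρ = 0.819 kg/m³.
Stall occurs when L = W at CL,max. W = mg = 16600 × 9.81 = 1.628×10^5 N.
From L = ½ρV²S·CL,max = W: V_stall = √(2W/(ρSCL,max)) = √(2·1.628×10^5/(0.819·68·1.5))
V_stall = √3899 = 62.4 m/s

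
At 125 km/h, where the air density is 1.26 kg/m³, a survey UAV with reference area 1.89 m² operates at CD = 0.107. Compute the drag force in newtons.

D = 154 N

Convert speed: v = 125 km/h ÷ 3.6 = 34.72 m/s.
D = ½ρv²S·CD = ½ × 1.26 × 34.72² × 1.89 × 0.107 = 154 N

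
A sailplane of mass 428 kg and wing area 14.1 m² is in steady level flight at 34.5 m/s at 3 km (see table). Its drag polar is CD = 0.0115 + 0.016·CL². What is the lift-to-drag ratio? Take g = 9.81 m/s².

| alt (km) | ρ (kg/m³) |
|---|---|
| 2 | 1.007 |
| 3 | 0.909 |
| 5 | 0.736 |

L/D = 33.7

At 3 km, from the table: ρ = 0.909 kg/m³.
Level flight ⇒ L = W = m·g = 428 × 9.81 = 4198.7 N.
q = ½ρv² = ½ × 0.909 × 34.5² = 541 Pa.
CL = W/(q·S) = 4198.7 / (541 × 14.1) = 0.5505.
CD = 0.0115 + 0.016 × 0.5505² = 0.01635.
L/D = CL/CD = 0.5505 / 0.01635 = 33.7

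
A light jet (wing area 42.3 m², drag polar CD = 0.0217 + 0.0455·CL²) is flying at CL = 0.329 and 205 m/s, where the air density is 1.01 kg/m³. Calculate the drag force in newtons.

D = 23900 N

CD = 0.0217 + 0.0455 × 0.329² = 0.02662
D = ½ρv²S·CD = ½ × 1.01 × 205² × 42.3 × 0.02662 = 23900 N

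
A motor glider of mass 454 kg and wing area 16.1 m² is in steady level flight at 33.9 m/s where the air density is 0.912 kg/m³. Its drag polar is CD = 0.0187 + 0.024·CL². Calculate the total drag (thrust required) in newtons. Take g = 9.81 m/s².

D = 214 N

Level flight ⇒ L = W = m·g = 454 × 9.81 = 4453.7 N.
Dynamic pressure q = 0.5 × 0.912 × 33.9² = 524 Pa.
CL = W/(q·S) = 4453.7 / (524 × 16.1) = 0.5279.
CD = 0.0187 + 0.024 × 0.5279² = 0.02539.
D = q·S·CD = 524 × 16.1 × 0.02539 = 214.2 N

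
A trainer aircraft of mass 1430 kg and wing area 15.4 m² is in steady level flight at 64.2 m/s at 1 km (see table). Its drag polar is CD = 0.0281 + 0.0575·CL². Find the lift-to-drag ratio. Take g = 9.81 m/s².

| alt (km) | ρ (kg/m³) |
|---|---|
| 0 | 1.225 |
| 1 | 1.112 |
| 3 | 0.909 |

L/D = 10.7

At 1 km, from the table: ρ = 1.112 kg/m³.
In steady level flight, lift balances weight: W = mg = 1430 × 9.81 = 14028 N.
q = ½ρv² = ½ × 1.112 × 64.2² = 2292 Pa.
Required CL = L/(qS) = 14028/(2292·15.4) = 0.3975.
CD = 0.0281 + 0.0575 × 0.3975² = 0.03719.
L/D = CL/CD = 0.3975 / 0.03719 = 10.7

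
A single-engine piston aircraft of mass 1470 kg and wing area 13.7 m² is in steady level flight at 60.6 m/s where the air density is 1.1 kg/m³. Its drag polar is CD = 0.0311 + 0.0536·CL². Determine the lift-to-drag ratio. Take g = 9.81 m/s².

L/D = 11.4

Level flight ⇒ L = W = m·g = 1470 × 9.81 = 14421 N.
q = ½ρv² = ½ × 1.1 × 60.6² = 2020 Pa.
CL = W/(q·S) = 14421 / (2020 × 13.7) = 0.5211.
CD = 0.0311 + 0.0536 × 0.5211² = 0.04566.
L/D = CL/CD = 0.5211 / 0.04566 = 11.4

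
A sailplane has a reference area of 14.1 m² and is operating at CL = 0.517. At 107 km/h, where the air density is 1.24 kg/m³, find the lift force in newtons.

Convert speed: v = 107 km/h ÷ 3.6 = 29.72 m/s.
Dynamic pressure q = ½ρv² = ½ × 1.24 × 29.72² = 547.7 Pa.
L = q·S·CL = 547.7 × 14.1 × 0.517 = 3990 N

L = 3990 N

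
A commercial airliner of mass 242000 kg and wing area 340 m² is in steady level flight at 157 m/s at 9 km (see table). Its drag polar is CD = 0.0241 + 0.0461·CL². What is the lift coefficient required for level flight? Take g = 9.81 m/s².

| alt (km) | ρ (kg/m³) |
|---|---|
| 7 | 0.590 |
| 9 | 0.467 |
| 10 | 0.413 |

CL = 1.21

At 9 km, from the table: ρ = 0.467 kg/m³.
Level flight ⇒ L = W = m·g = 242000 × 9.81 = 2.374×10^6 N.
q = ½ρv² = ½ × 0.467 × 157² = 5756 Pa.
CL = 2W/(ρv²S) = 2×2.374×10^6/(0.467×157²×340) = 1.213.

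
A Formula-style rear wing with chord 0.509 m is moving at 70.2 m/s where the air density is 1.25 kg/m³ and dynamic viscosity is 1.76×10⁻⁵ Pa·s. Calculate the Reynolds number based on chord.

Re = ρ·v·c/μ = 1.25 × 70.2 × 0.509 / (1.76×10⁻⁵) = 2.54×10^6

Re = 2.54×10^6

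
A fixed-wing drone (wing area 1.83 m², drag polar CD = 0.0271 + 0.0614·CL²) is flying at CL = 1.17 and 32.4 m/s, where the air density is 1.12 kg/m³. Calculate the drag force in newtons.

CD = 0.0271 + 0.0614 × 1.17² = 0.1112
D = ½ρv²S·CD = ½ × 1.12 × 32.4² × 1.83 × 0.1112 = 120 N

D = 120 N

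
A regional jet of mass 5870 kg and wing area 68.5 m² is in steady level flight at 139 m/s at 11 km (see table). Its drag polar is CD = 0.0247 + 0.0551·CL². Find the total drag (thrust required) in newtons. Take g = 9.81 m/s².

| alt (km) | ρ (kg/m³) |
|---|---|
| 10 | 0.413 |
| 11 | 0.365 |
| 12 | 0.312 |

D = 6720 N

At 11 km, from the table: ρ = 0.365 kg/m³.
In steady level flight, lift balances weight: W = mg = 5870 × 9.81 = 57585 N.
Dynamic pressure q = 0.5 × 0.365 × 139² = 3526 Pa.
CL = 2W/(ρv²S) = 2×57585/(0.365×139²×68.5) = 0.2384.
CD = 0.0247 + 0.0551 × 0.2384² = 0.02783.
D = q·S·CD = 3526 × 68.5 × 0.02783 = 6722 N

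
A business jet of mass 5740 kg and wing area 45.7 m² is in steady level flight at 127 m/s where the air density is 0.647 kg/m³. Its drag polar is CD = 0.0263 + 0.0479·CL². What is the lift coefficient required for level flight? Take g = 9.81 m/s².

CL = 0.236

Weight W = mg = 5740 × 9.81 = 56309 N; in level flight L = W.
q = ½ρv² = ½ × 0.647 × 127² = 5218 Pa.
Required CL = L/(qS) = 56309/(5218·45.7) = 0.2361.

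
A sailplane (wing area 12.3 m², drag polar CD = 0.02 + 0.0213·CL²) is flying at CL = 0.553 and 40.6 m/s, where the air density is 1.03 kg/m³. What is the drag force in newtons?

D = 277 N

CD = 0.02 + 0.0213 × 0.553² = 0.02651
D = ½ρv²S·CD = ½ × 1.03 × 40.6² × 12.3 × 0.02651 = 277 N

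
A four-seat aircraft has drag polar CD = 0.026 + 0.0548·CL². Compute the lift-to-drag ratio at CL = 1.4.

L/D = 10.5

CD = 0.026 + 0.0548 × 1.4² = 0.1334
L/D = CL/CD = 1.4 / 0.1334 = 10.5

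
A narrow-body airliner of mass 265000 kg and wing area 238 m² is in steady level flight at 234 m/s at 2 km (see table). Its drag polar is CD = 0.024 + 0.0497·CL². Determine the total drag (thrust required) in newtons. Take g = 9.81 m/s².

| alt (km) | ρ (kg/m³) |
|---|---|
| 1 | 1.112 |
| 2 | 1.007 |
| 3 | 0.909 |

At 2 km, from the table: ρ = 1.007 kg/m³.
Weight W = mg = 265000 × 9.81 = 2.5996×10^6 N; in level flight L = W.
Dynamic pressure q = 0.5 × 1.007 × 234² = 27570 Pa.
CL = 2W/(ρv²S) = 2×2.5996×10^6/(1.007×234²×238) = 0.3962.
CD = 0.024 + 0.0497 × 0.3962² = 0.0318.
D = q·S·CD = 27570 × 238 × 0.0318 = 2.087×10^5 N

D = 2.09×10^5 N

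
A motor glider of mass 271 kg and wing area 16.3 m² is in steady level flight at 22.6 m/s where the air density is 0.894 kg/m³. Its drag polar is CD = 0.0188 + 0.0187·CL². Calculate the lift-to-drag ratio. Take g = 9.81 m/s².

Weight W = mg = 271 × 9.81 = 2658.5 N; in level flight L = W.
Dynamic pressure q = 0.5 × 0.894 × 22.6² = 228.3 Pa.
Required CL = L/(qS) = 2658.5/(228.3·16.3) = 0.7144.
CD = 0.0188 + 0.0187 × 0.7144² = 0.02834.
L/D = CL/CD = 0.7144 / 0.02834 = 25.2

L/D = 25.2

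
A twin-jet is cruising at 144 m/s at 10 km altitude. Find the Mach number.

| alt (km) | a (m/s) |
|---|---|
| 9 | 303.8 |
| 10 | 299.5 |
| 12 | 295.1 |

M = 0.481

At 10 km, from the table: a = 299.5 m/s.
M = v/a = 144 / 299.5 = 0.481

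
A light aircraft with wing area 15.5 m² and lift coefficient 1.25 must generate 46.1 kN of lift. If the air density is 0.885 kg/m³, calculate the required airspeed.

L = ½ρv²S·CL ⇒ v = √(2L/(ρ·S·CL))
v = √(2 × 46100 / (0.885 × 15.5 × 1.25)) = √5377 = 73.3 m/s

v = 73.3 m/s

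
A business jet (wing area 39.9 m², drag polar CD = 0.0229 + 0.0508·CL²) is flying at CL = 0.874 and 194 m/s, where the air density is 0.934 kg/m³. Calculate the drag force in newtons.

D = 43300 N

CD = 0.0229 + 0.0508 × 0.874² = 0.0617
D = ½ρv²S·CD = ½ × 0.934 × 194² × 39.9 × 0.0617 = 43300 N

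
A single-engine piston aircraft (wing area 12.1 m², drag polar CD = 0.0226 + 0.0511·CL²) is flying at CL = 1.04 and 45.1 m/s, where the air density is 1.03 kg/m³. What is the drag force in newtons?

CD = 0.0226 + 0.0511 × 1.04² = 0.07787
D = ½ρv²S·CD = ½ × 1.03 × 45.1² × 12.1 × 0.07787 = 987 N

D = 987 N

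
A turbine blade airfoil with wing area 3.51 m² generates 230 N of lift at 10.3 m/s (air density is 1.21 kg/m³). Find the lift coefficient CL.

CL = 1.02

From L = ½ρv²S·CL, rearranging gives CL = 2L/(ρv²S).
CL = 2 × 230 / (1.21 × 10.3² × 3.51) = 1.02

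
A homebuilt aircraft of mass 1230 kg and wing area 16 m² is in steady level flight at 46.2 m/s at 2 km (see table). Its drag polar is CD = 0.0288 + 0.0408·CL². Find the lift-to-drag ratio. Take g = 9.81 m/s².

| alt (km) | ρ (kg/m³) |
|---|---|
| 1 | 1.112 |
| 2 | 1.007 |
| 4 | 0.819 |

L/D = 14.4

At 2 km, from the table: ρ = 1.007 kg/m³.
In steady level flight, lift balances weight: W = mg = 1230 × 9.81 = 12066 N.
q = ½ρv² = ½ × 1.007 × 46.2² = 1075 Pa.
Required CL = L/(qS) = 12066/(1075·16) = 0.7017.
CD = 0.0288 + 0.0408 × 0.7017² = 0.04889.
L/D = CL/CD = 0.7017 / 0.04889 = 14.4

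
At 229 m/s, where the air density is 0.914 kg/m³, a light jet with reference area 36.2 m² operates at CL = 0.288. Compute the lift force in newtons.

L = 2.5×10^5 N

Dynamic pressure q = ½ρv² = ½ × 0.914 × 229² = 23970 Pa.
L = q·S·CL = 23970 × 36.2 × 0.288 = 2.5×10^5 N ≈ 250 kN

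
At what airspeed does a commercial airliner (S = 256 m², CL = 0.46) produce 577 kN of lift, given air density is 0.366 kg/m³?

v = 164 m/s

L = ½ρv²S·CL ⇒ v = √(2L/(ρ·S·CL))
v = √(2 × 5.77×10^5 / (0.366 × 256 × 0.46)) = √26770 = 164 m/s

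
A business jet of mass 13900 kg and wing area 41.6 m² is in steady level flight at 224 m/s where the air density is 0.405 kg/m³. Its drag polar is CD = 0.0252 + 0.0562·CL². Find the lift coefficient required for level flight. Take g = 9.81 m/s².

Level flight ⇒ L = W = m·g = 13900 × 9.81 = 1.3636×10^5 N.
Dynamic pressure q = 0.5 × 0.405 × 224² = 10160 Pa.
Required CL = L/(qS) = 1.3636×10^5/(10160·41.6) = 0.3226.

CL = 0.323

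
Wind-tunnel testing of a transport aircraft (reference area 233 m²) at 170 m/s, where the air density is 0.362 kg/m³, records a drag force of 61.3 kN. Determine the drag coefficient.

CD = 0.0503

From D = ½ρv²S·CD, rearranging gives CD = 2D/(ρv²S).
CD = 2 × 61300 / (0.362 × 170² × 233) = 0.0503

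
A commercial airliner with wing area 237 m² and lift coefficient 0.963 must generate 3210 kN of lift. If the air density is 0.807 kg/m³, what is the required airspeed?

v = 187 m/s

L = ½ρv²S·CL ⇒ v = √(2L/(ρ·S·CL))
v = √(2 × 3.21×10^6 / (0.807 × 237 × 0.963)) = √34860 = 187 m/s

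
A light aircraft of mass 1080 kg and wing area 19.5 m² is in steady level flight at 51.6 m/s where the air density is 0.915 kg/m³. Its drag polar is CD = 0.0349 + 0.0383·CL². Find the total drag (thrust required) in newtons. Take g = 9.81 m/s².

Weight W = mg = 1080 × 9.81 = 10595 N; in level flight L = W.
Dynamic pressure q = 0.5 × 0.915 × 51.6² = 1218 Pa.
CL = 2W/(ρv²S) = 2×10595/(0.915×51.6²×19.5) = 0.446.
CD = 0.0349 + 0.0383 × 0.446² = 0.04252.
D = q·S·CD = 1218 × 19.5 × 0.04252 = 1010 N

D = 1010 N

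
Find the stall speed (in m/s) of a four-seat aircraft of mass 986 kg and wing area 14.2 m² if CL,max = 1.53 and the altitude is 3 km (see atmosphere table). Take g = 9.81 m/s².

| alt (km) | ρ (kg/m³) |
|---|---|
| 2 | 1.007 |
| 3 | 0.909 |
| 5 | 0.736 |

At 3 km, from the table: ρ = 0.909 kg/m³.
Weight W = mg = 986 × 9.81 = 9673 N.
From L = ½ρV²S·CL,max = W: V_stall = √(2W/(ρSCL,max)) = √(2·9673/(0.909·14.2·1.53))
V_stall = √979.6 = 31.3 m/s

V_stall = 31.3 m/s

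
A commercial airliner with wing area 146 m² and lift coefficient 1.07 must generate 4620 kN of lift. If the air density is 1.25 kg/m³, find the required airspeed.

L = ½ρv²S·CL ⇒ v = √(2L/(ρ·S·CL))
v = √(2 × 4.62×10^6 / (1.25 × 146 × 1.07)) = √47320 = 218 m/s

v = 218 m/s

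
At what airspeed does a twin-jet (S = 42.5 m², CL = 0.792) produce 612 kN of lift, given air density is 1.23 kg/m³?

v = 172 m/s

L = ½ρv²S·CL ⇒ v = √(2L/(ρ·S·CL))
v = √(2 × 6.12×10^5 / (1.23 × 42.5 × 0.792)) = √29560 = 172 m/s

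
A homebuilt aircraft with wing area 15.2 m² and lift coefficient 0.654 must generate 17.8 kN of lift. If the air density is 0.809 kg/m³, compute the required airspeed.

v = 66.5 m/s

L = ½ρv²S·CL ⇒ v = √(2L/(ρ·S·CL))
v = √(2 × 17800 / (0.809 × 15.2 × 0.654)) = √4427 = 66.5 m/s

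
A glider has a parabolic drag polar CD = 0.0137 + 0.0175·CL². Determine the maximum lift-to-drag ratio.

For CD = CD0 + K·CL², (L/D)max occurs at CL* = √(CD0/K) and equals 1/(2√(K·CD0)).
(L/D)max = 1/(2√(0.0175 × 0.0137)) = 1/(2 × 0.01548) = 32.3

(L/D)max = 32.3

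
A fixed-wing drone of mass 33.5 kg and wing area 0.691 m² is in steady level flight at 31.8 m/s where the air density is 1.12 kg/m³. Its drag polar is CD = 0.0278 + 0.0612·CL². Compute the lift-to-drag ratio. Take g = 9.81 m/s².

L/D = 11.8

Weight W = mg = 33.5 × 9.81 = 328.63 N; in level flight L = W.
Dynamic pressure q = 0.5 × 1.12 × 31.8² = 566.3 Pa.
CL = 2W/(ρv²S) = 2×328.63/(1.12×31.8²×0.691) = 0.8398.
CD = 0.0278 + 0.0612 × 0.8398² = 0.07097.
L/D = CL/CD = 0.8398 / 0.07097 = 11.8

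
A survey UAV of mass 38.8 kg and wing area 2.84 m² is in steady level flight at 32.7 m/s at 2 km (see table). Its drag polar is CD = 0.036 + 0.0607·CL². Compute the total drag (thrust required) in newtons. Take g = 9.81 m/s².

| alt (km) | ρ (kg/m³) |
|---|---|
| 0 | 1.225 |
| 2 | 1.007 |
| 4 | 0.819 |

D = 60.8 N

At 2 km, from the table: ρ = 1.007 kg/m³.
Weight W = mg = 38.8 × 9.81 = 380.63 N; in level flight L = W.
q = ½ρv² = ½ × 1.007 × 32.7² = 538.4 Pa.
CL = W/(q·S) = 380.63 / (538.4 × 2.84) = 0.2489.
CD = 0.036 + 0.0607 × 0.2489² = 0.03976.
D = q·S·CD = 538.4 × 2.84 × 0.03976 = 60.8 N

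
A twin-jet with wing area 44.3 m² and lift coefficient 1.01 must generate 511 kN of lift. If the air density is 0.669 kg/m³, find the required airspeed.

L = ½ρv²S·CL ⇒ v = √(2L/(ρ·S·CL))
v = √(2 × 5.11×10^5 / (0.669 × 44.3 × 1.01)) = √34140 = 185 m/s

v = 185 m/s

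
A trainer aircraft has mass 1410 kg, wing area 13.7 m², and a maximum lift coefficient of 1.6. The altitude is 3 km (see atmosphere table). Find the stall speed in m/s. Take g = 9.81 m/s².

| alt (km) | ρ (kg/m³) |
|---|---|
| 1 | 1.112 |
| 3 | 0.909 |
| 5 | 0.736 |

V_stall = 37.3 m/s

At 3 km, from the table: ρ = 0.909 kg/m³.
Weight W = mg = 1410 × 9.81 = 13830 N.
V_stall = √(2W/(ρ·S·CL,max)) = √(2 × 13830 / (0.909 × 13.7 × 1.6))
V_stall = √1388 = 37.3 m/s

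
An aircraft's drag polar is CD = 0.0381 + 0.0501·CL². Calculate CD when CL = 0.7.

CD = 0.0381 + 0.0501 × 0.7² = 0.0381 + 0.02455 = 0.0626

CD = 0.0626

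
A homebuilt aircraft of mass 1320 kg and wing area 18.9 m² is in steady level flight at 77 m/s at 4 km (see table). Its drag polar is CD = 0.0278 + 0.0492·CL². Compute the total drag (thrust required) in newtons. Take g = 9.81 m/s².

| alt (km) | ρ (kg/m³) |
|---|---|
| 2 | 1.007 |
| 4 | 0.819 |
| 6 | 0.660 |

At 4 km, from the table: ρ = 0.819 kg/m³.
In steady level flight, lift balances weight: W = mg = 1320 × 9.81 = 12949 N.
Dynamic pressure q = 0.5 × 0.819 × 77² = 2428 Pa.
CL = 2W/(ρv²S) = 2×12949/(0.819×77²×18.9) = 0.2822.
CD = 0.0278 + 0.0492 × 0.2822² = 0.03172.
D = q·S·CD = 2428 × 18.9 × 0.03172 = 1455 N

D = 1460 N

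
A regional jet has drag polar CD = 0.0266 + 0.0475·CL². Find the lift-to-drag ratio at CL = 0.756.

L/D = 14.1

CD = 0.0266 + 0.0475 × 0.756² = 0.05375
L/D = CL/CD = 0.756 / 0.05375 = 14.1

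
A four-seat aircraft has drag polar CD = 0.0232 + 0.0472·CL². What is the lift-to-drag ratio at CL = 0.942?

CD = 0.0232 + 0.0472 × 0.942² = 0.06508
L/D = CL/CD = 0.942 / 0.06508 = 14.5

L/D = 14.5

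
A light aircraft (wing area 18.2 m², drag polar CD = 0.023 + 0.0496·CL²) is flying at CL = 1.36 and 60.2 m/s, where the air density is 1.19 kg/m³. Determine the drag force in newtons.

D = 4500 N

CD = 0.023 + 0.0496 × 1.36² = 0.1147
D = ½ρv²S·CD = ½ × 1.19 × 60.2² × 18.2 × 0.1147 = 4500 N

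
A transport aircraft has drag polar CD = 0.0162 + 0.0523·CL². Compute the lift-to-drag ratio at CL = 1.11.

L/D = 13.8

CD = 0.0162 + 0.0523 × 1.11² = 0.08064
L/D = CL/CD = 1.11 / 0.08064 = 13.8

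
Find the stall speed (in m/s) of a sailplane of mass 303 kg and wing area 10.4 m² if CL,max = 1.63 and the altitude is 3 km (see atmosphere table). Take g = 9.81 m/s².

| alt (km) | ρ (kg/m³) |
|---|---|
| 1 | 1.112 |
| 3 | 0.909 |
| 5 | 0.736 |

V_stall = 19.6 m/s

At 3 km, from the table: ρ = 0.909 kg/m³.
Weight W = mg = 303 × 9.81 = 2972 N.
V_stall = √(2W/(ρ·S·CL,max)) = √(2 × 2972 / (0.909 × 10.4 × 1.63))
V_stall = √385.8 = 19.6 m/s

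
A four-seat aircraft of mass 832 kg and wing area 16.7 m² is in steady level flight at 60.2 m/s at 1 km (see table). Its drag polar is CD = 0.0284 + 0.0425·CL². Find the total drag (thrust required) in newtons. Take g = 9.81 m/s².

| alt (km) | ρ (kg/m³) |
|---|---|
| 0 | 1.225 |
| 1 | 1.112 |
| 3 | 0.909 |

At 1 km, from the table: ρ = 1.112 kg/m³.
In steady level flight, lift balances weight: W = mg = 832 × 9.81 = 8161.9 N.
Dynamic pressure q = 0.5 × 1.112 × 60.2² = 2015 Pa.
CL = W/(q·S) = 8161.9 / (2015 × 16.7) = 0.2426.
CD = 0.0284 + 0.0425 × 0.2426² = 0.0309.
D = q·S·CD = 2015 × 16.7 × 0.0309 = 1040 N

D = 1040 N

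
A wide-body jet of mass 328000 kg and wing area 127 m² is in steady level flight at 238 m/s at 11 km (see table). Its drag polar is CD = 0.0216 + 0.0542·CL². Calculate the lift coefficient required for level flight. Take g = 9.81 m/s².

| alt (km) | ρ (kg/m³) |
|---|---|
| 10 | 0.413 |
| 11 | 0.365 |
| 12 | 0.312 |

CL = 2.45

At 11 km, from the table: ρ = 0.365 kg/m³.
In steady level flight, lift balances weight: W = mg = 328000 × 9.81 = 3.2177×10^6 N.
q = ½ρv² = ½ × 0.365 × 238² = 10340 Pa.
Required CL = L/(qS) = 3.2177×10^6/(10340·127) = 2.451.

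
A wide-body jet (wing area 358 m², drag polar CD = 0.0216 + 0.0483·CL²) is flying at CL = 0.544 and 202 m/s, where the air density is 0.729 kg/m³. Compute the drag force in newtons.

CD = 0.0216 + 0.0483 × 0.544² = 0.03589
D = ½ρv²S·CD = ½ × 0.729 × 202² × 358 × 0.03589 = 1.91×10^5 N

D = 1.91×10^5 N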